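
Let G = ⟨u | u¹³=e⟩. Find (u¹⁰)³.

Compute successive powers of (u¹⁰), reducing at each step:
  (u¹⁰)²: (u¹⁰) · u¹⁰ = u⁷
  (u¹⁰)³: (u⁷) · u¹⁰ = u⁴

Answer: u⁴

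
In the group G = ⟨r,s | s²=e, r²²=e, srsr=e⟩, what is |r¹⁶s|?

Compute successive powers until reaching e:
  (r¹⁶s)¹ = r¹⁶s, (r¹⁶s)² = e.
The smallest positive k with (r¹⁶s)ᵏ = e is 2.

Answer: 2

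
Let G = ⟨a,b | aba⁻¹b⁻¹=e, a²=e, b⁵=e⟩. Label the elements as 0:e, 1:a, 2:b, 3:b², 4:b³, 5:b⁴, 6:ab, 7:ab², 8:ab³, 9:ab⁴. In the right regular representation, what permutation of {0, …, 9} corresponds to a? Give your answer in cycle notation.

(0 1)(2 6)(3 7)(4 8)(5 9)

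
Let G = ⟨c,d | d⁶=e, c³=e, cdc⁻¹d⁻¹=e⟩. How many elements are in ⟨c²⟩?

|⟨c²⟩| equals the order of c². Compute successive powers until reaching e:
  (c²)¹ = c², (c²)² = c, (c²)³ = e.
The smallest positive k with (c²)ᵏ = e is 3, so |⟨c²⟩| = 3.

Answer: 3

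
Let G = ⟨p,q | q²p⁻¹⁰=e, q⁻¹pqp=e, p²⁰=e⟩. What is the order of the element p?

Compute successive powers until reaching e:
  p¹ = p, p² = p², p³ = p³, p⁴ = p⁴, p⁵ = p⁵, p⁶ = p⁶, p⁷ = p⁷, p⁸ = p⁸, p⁹ = p⁹, p¹⁰ = p¹⁰, p¹¹ = p¹¹, p¹² = p¹², p¹³ = p¹³, p¹⁴ = p¹⁴, p¹⁵ = p¹⁵, p¹⁶ = p¹⁶, p¹⁷ = p¹⁷, p¹⁸ = p¹⁸, p¹⁹ = p¹⁹, p²⁰ = e.
The smallest positive k with pᵏ = e is 20.

Answer: 20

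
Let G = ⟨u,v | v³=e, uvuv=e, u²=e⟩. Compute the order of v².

Compute successive powers until reaching e:
  (v²)¹ = v², (v²)² = v, (v²)³ = e.
The smallest positive k with (v²)ᵏ = e is 3.

Answer: 3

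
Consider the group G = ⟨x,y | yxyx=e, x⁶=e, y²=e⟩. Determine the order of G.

Enumerate words in the generators, reducing via the relations: the distinct elements are
  {e, x, y, xy, x², x³, x⁴, x⁵, x²y, x³y, x⁴y, x⁵y}.
No further products give new elements, so |G| = 12.

Answer: 12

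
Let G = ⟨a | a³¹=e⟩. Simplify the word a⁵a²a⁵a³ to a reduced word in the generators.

Multiply left to right, reducing at each step:
  (a⁵) · a² = a⁷
  (a⁷) · a⁵ = a¹²
  (a¹²) · a³ = a¹⁵

Answer: a¹⁵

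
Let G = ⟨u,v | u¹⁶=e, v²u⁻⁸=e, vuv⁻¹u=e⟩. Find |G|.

Enumerate words in the generators, reducing via the relations: the distinct elements are
  {e, u, v, uv, u², u³, u⁴, u⁵, u⁶, u⁷, u⁸, u⁹, u²v, u³v, u¹², u¹³, u¹¹, u¹⁰, u¹⁴, u¹⁵, u⁴v, u⁵v, u⁶v, u⁷v, v⁻¹, uv⁻¹, u²v⁻¹, u³v⁻¹, u⁴v⁻¹, u⁵v⁻¹, u⁶v⁻¹, u⁷v⁻¹}.
No further products give new elements, so |G| = 32.

Answer: 32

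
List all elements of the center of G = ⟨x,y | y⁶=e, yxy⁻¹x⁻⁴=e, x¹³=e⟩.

An element z ∈ Z(G) iff z commutes with every generator.
For example e is central: e·x = x = x·e; e·y = y = y·e.
Whereas x ∉ Z(G) since x·y = xy ≠ x⁴y = y·x.
Checking each of the 78 elements this way gives Z(G) = {e}, of order 1.

Answer: {e}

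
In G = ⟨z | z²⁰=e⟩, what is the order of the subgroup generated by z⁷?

|⟨z⁷⟩| equals the order of z⁷. Compute successive powers until reaching e:
  (z⁷)¹ = z⁷, (z⁷)² = z¹⁴, (z⁷)³ = z, (z⁷)⁴ = z⁸, (z⁷)⁵ = z¹⁵, (z⁷)⁶ = z², (z⁷)⁷ = z⁹, (z⁷)⁸ = z¹⁶, (z⁷)⁹ = z³, (z⁷)¹⁰ = z¹⁰, (z⁷)¹¹ = z¹⁷, (z⁷)¹² = z⁴, (z⁷)¹³ = z¹¹, (z⁷)¹⁴ = z¹⁸, (z⁷)¹⁵ = z⁵, (z⁷)¹⁶ = z¹², (z⁷)¹⁷ = z¹⁹, (z⁷)¹⁸ = z⁶, (z⁷)¹⁹ = z¹³, (z⁷)²⁰ = e.
The smallest positive k with (z⁷)ᵏ = e is 20, so |⟨z⁷⟩| = 20.

Answer: 20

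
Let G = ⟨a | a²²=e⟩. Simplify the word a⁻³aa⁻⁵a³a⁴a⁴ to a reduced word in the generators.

Multiply left to right, reducing at each step:
  (a¹⁹) · a = a²⁰
  (a²⁰) · a⁻⁵ = a¹⁵
  (a¹⁵) · a³ = a¹⁸
  (a¹⁸) · a⁴ = e
  e · a⁴ = a⁴

Answer: a⁴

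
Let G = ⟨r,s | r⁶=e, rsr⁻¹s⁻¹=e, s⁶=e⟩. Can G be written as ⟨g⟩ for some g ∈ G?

|G| = 36, but the maximum element order in G is 6 < 36. No single element generates all of G, so G is not cyclic.

Answer: No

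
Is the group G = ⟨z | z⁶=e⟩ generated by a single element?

|G| = 6. The element z has order 6 (its powers give 6 distinct elements), so ⟨z⟩ = G and G is cyclic.

Answer: Yes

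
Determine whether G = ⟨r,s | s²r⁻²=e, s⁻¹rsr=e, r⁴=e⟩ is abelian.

r·s = rs but s·r = rs⁻¹, so r·s ≠ s·r and G is not abelian.

Answer: No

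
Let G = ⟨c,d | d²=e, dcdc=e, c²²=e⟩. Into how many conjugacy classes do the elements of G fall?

The conjugacy classes (representative and size) are:
  [e] (size 1), [c] (size 2), [c²] (size 2), [c¹⁹] (size 2), [c⁴] (size 2), [c⁵] (size 2), [c⁶] (size 2), [c⁷] (size 2), [c⁸] (size 2), [c¹³] (size 2), [c¹⁰] (size 2), [c¹¹] (size 1), [c⁶d] (size 11), [cd] (size 11).
Class equation: 1 + 2 + 2 + 2 + 2 + 2 + 2 + 2 + 2 + 2 + 2 + 1 + 11 + 11 = 44 = |G|. So G has 14 conjugacy classes.

Answer: 14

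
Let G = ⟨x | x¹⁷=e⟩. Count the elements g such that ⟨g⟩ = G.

G is cyclic of order 17. An element generates G iff its order is 17, and a cyclic group of order 17 has exactly φ(17) = 16 such elements.

Answer: 16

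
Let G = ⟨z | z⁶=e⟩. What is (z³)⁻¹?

The order of (z³) is 2 (smallest k with (z³)ᵏ = e), so (z³)⁻¹ = (z³)¹ = z³.
Check: (z³) · (z³) → (z³) · z³ = e, giving e as required.

Answer: z³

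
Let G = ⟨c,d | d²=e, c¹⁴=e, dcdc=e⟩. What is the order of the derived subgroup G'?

G' = [G, G] is generated by all commutators. The generator-pair commutators are: [c, d] = c².
The subgroup they normally generate is {e, c², c⁴, c⁶, c⁸, c¹⁰, c¹²}, of order 7.
Check: |G/G'| = 28/7 = 4 is the order of the abelianisation.

Answer: 7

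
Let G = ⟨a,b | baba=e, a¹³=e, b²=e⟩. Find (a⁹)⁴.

Compute successive powers of (a⁹), reducing at each step:
  (a⁹)²: (a⁹) · a⁹ = a⁵
  (a⁹)³: (a⁵) · a⁹ = a
  (a⁹)⁴: a · a⁹ = a¹⁰

Answer: a¹⁰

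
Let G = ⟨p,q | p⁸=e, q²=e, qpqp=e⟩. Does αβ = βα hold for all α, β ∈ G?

p·q = pq but q·p = p⁷q, so p·q ≠ q·p and G is not abelian.

Answer: No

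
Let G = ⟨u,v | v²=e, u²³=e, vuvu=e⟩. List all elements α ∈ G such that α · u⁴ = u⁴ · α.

⟨u⁴⟩ ⊆ C_G(u⁴) since powers of u⁴ commute with u⁴; so |C_G(u⁴)| ≥ |⟨u⁴⟩| = 23.
By orbit–stabilizer, |C_G(u⁴)| = |G| / |conj. class of u⁴| = 46 / 2 = 23.
The 23 elements commuting with u⁴ are {e, u, u², u³, u⁴, u⁵, u⁶, u⁷, u⁸, u⁹, u¹⁰, u¹¹, u¹², u¹³, u¹⁴, u¹⁵, u¹⁶, u¹⁷, u¹⁸, u¹⁹, u²⁰, u²¹, u²²}.

Answer: {e, u, u², u³, u⁴, u⁵, u⁶, u⁷, u⁸, u⁹, u¹⁰, u¹¹, u¹², u¹³, u¹⁴, u¹⁵, u¹⁶, u¹⁷, u¹⁸, u¹⁹, u²⁰, u²¹, u²²}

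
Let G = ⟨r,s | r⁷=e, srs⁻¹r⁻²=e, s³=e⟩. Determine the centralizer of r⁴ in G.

⟨r⁴⟩ ⊆ C_G(r⁴) since powers of r⁴ commute with r⁴; so |C_G(r⁴)| ≥ |⟨r⁴⟩| = 7.
By orbit–stabilizer, |C_G(r⁴)| = |G| / |conj. class of r⁴| = 21 / 3 = 7.
The 7 elements commuting with r⁴ are {e, r, r², r³, r⁴, r⁵, r⁶}.

Answer: {e, r, r², r³, r⁴, r⁵, r⁶}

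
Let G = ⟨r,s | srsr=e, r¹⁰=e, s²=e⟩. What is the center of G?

An element z ∈ Z(G) iff z commutes with every generator.
For example r⁵ is central: (r⁵)·r = r⁶ = r·(r⁵); (r⁵)·s = r⁵s = s·(r⁵).
Whereas r ∉ Z(G) since r·s = rs ≠ r⁹s = s·r.
Checking each of the 20 elements this way gives Z(G) = {e, r⁵}, of order 2.

Answer: {e, r⁵}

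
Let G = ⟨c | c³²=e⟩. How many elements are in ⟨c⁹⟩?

|⟨c⁹⟩| equals the order of c⁹. Compute successive powers until reaching e:
  (c⁹)¹ = c⁹, (c⁹)² = c¹⁸, (c⁹)³ = c²⁷, (c⁹)⁴ = c⁴, (c⁹)⁵ = c¹³, (c⁹)⁶ = c²², (c⁹)⁷ = c³¹, (c⁹)⁸ = c⁸, (c⁹)⁹ = c¹⁷, (c⁹)¹⁰ = c²⁶, (c⁹)¹¹ = c³, (c⁹)¹² = c¹², (c⁹)¹³ = c²¹, (c⁹)¹⁴ = c³⁰, (c⁹)¹⁵ = c⁷, (c⁹)¹⁶ = c¹⁶, (c⁹)¹⁷ = c²⁵, (c⁹)¹⁸ = c², (c⁹)¹⁹ = c¹¹, (c⁹)²⁰ = c²⁰, (c⁹)²¹ = c²⁹, (c⁹)²² = c⁶, (c⁹)²³ = c¹⁵, (c⁹)²⁴ = c²⁴, (c⁹)²⁵ = c, (c⁹)²⁶ = c¹⁰, (c⁹)²⁷ = c¹⁹, (c⁹)²⁸ = c²⁸, (c⁹)²⁹ = c⁵, (c⁹)³⁰ = c¹⁴, (c⁹)³¹ = c²³, (c⁹)³² = e.
The smallest positive k with (c⁹)ᵏ = e is 32, so |⟨c⁹⟩| = 32.

Answer: 32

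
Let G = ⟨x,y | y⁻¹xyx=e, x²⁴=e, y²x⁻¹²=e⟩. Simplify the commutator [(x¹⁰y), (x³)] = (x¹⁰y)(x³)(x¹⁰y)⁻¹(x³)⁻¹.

[(x¹⁰y), (x³)] = (x¹⁰y)·(x³)·(x¹⁰y)⁻¹·(x³)⁻¹.
  (x¹⁰y) · (x³) = x⁷y
  (x⁷y) · (x¹⁰y⁻¹) = x²¹
  (x²¹) · (x²¹) = x¹⁸

Answer: x¹⁸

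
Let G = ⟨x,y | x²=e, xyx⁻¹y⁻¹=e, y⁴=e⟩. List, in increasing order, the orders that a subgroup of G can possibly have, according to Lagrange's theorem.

|G| = 8 = 2³. By Lagrange's theorem the order of any subgroup divides 8; the divisors of 8 are 1, 2, 4, 8.

Answer: 1, 2, 4, 8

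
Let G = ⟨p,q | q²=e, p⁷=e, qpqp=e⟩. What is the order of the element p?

Compute successive powers until reaching e:
  p¹ = p, p² = p², p³ = p³, p⁴ = p⁴, p⁵ = p⁵, p⁶ = p⁶, p⁷ = e.
The smallest positive k with pᵏ = e is 7.

Answer: 7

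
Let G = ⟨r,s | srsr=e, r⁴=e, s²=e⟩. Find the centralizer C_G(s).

⟨s⟩ ⊆ C_G(s) since powers of s commute with s; so |C_G(s)| ≥ |⟨s⟩| = 2.
By orbit–stabilizer, |C_G(s)| = |G| / |conj. class of s| = 8 / 2 = 4.
The 4 elements commuting with s are {e, r², s, r²s}.

Answer: {e, r², s, r²s}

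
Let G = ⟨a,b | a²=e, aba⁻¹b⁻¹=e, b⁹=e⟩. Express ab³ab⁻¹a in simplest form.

Multiply left to right, reducing at each step:
  a · b³ = ab³
  (ab³) · a = b³
  (b³) · b⁻¹ = b²
  (b²) · a = ab²

Answer: ab²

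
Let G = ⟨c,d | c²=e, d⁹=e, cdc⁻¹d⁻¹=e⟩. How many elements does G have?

Enumerate words in the generators, reducing via the relations: the distinct elements are
  {c, d, e, cd, d², d³, d⁴, d⁵, d⁶, d⁷, d⁸, cd², cd³, cd⁴, cd⁵, cd⁶, cd⁷, cd⁸}.
No further products give new elements, so |G| = 18.

Answer: 18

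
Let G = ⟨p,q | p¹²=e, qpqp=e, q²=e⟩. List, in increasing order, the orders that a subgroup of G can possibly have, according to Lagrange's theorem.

|G| = 24 = 2³ · 3. By Lagrange's theorem the order of any subgroup divides 24; the divisors of 24 are 1, 2, 3, 4, 6, 8, 12, 24.

Answer: 1, 2, 3, 4, 6, 8, 12, 24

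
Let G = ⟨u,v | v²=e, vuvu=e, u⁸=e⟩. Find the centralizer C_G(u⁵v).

⟨u⁵v⟩ ⊆ C_G(u⁵v) since powers of u⁵v commute with u⁵v; so |C_G(u⁵v)| ≥ |⟨u⁵v⟩| = 2.
By orbit–stabilizer, |C_G(u⁵v)| = |G| / |conj. class of u⁵v| = 16 / 4 = 4.
The 4 elements commuting with u⁵v are {e, u⁴, uv, u⁵v}.

Answer: {e, u⁴, uv, u⁵v}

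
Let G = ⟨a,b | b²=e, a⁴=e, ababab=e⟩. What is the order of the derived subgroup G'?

G' = [G, G] is generated by all commutators. The generator-pair commutators are: [a, b] = a²ba.
The subgroup they normally generate is {e, a², ab, ba³, a²ba, a³b, a²ba³, ba, aba², ba²b, a²ba²b, a³ba²}, of order 12.
Check: |G/G'| = 24/12 = 2 is the order of the abelianisation.

Answer: 12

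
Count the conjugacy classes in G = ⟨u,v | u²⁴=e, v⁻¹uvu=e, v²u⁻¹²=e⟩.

The conjugacy classes (representative and size) are:
  [e] (size 1), [u] (size 2), [u²] (size 2), [u³] (size 2), [u⁴] (size 2), [u⁵] (size 2), [u¹⁸] (size 2), [u⁷] (size 2), [u¹⁶] (size 2), [u¹⁵] (size 2), [u¹⁴] (size 2), [u¹³] (size 2), [u¹²] (size 1), [u⁶v] (size 12), [u⁵v⁻¹] (size 12).
Class equation: 1 + 2 + 2 + 2 + 2 + 2 + 2 + 2 + 2 + 2 + 2 + 2 + 1 + 12 + 12 = 48 = |G|. So G has 15 conjugacy classes.

Answer: 15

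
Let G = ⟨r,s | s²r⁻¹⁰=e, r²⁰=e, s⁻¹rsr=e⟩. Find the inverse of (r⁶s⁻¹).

The order of (r⁶s⁻¹) is 4 (smallest k with (r⁶s⁻¹)ᵏ = e), so (r⁶s⁻¹)⁻¹ = (r⁶s⁻¹)³ = r⁶s.
Check: (r⁶s⁻¹) · (r⁶s) → (r⁶s⁻¹) · r⁶ = s⁻¹;   (s⁻¹) · s = e, giving e as required.

Answer: r⁶s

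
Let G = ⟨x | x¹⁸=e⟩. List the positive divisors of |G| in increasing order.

|G| = 18 = 2 · 3². By Lagrange's theorem the order of any subgroup divides 18; the divisors of 18 are 1, 2, 3, 6, 9, 18.

Answer: 1, 2, 3, 6, 9, 18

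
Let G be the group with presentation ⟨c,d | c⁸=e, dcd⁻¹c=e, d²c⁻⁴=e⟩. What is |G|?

Enumerate words in the generators, reducing via the relations: the distinct elements are
  {c, d, e, cd, c², c³, c⁴, c⁵, c⁶, c⁷, c²d, c³d, d⁻¹, cd⁻¹, c²d⁻¹, c³d⁻¹}.
No further products give new elements, so |G| = 16.

Answer: 16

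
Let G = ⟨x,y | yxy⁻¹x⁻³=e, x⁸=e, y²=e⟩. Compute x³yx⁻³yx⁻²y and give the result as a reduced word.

Multiply left to right, reducing at each step:
  (x³) · y = x³y
  (x³y) · x⁻³ = x²y
  (x²y) · y = x²
  (x²) · x⁻² = e
  e · y = y

Answer: y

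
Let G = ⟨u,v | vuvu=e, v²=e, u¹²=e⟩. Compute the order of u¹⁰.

Compute successive powers until reaching e:
  (u¹⁰)¹ = u¹⁰, (u¹⁰)² = u⁸, (u¹⁰)³ = u⁶, (u¹⁰)⁴ = u⁴, (u¹⁰)⁵ = u², (u¹⁰)⁶ = e.
The smallest positive k with (u¹⁰)ᵏ = e is 6.

Answer: 6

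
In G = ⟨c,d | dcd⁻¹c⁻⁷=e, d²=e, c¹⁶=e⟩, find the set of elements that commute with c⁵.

⟨c⁵⟩ ⊆ C_G(c⁵) since powers of c⁵ commute with c⁵; so |C_G(c⁵)| ≥ |⟨c⁵⟩| = 16.
By orbit–stabilizer, |C_G(c⁵)| = |G| / |conj. class of c⁵| = 32 / 2 = 16.
The 16 elements commuting with c⁵ are {e, c, c², c³, c⁴, c⁵, c⁶, c⁷, c⁸, c⁹, c¹⁰, c¹¹, c¹², c¹³, c¹⁴, c¹⁵}.

Answer: {e, c, c², c³, c⁴, c⁵, c⁶, c⁷, c⁸, c⁹, c¹⁰, c¹¹, c¹², c¹³, c¹⁴, c¹⁵}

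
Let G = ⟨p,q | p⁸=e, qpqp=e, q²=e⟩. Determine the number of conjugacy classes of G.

The conjugacy classes (representative and size) are:
  [e] (size 1), [p] (size 2), [p⁶] (size 2), [p³] (size 2), [p⁴] (size 1), [q] (size 4), [p⁵q] (size 4).
Class equation: 1 + 2 + 2 + 2 + 1 + 4 + 4 = 16 = |G|. So G has 7 conjugacy classes.

Answer: 7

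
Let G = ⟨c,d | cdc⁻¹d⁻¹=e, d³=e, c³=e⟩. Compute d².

Compute successive powers of d, reducing at each step:
  d²: d · d = d²

Answer: d²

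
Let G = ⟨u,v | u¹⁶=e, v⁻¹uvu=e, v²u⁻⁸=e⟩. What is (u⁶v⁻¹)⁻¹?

The order of (u⁶v⁻¹) is 4 (smallest k with (u⁶v⁻¹)ᵏ = e), so (u⁶v⁻¹)⁻¹ = (u⁶v⁻¹)³ = u⁶v.
Check: (u⁶v⁻¹) · (u⁶v) → (u⁶v⁻¹) · u⁶ = v⁻¹;   (v⁻¹) · v = e, giving e as required.

Answer: u⁶v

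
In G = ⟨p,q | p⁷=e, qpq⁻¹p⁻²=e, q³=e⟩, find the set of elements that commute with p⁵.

⟨p⁵⟩ ⊆ C_G(p⁵) since powers of p⁵ commute with p⁵; so |C_G(p⁵)| ≥ |⟨p⁵⟩| = 7.
By orbit–stabilizer, |C_G(p⁵)| = |G| / |conj. class of p⁵| = 21 / 3 = 7.
The 7 elements commuting with p⁵ are {e, p, p², p³, p⁴, p⁵, p⁶}.

Answer: {e, p, p², p³, p⁴, p⁵, p⁶}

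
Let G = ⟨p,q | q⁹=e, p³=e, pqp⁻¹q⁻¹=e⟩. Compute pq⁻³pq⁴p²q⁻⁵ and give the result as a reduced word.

Multiply left to right, reducing at each step:
  p · q⁻³ = pq⁶
  (pq⁶) · p = p²q⁶
  (p²q⁶) · q⁴ = p²q
  (p²q) · p² = pq
  (pq) · q⁻⁵ = pq⁵

Answer: pq⁵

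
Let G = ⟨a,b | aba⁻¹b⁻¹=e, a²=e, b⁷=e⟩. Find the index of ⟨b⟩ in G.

First find ord(b) by computing successive powers:
  b¹ = b, b² = b², b³ = b³, b⁴ = b⁴, b⁵ = b⁵, b⁶ = b⁶, b⁷ = e.
So |⟨b⟩| = ord(b) = 7. With |G| = 14, by Lagrange [G : ⟨b⟩] = 14/7 = 2.

Answer: 2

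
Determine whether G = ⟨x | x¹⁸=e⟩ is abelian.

G has a single generator, so G is cyclic and hence abelian.

Answer: Yes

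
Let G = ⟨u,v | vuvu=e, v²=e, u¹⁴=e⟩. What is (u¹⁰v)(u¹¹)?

Compute (u¹⁰v) · (u¹¹) by multiplying left to right and reducing via the relations at each step:
  (u¹⁰v) · u¹¹ = u¹³v

Answer: u¹³v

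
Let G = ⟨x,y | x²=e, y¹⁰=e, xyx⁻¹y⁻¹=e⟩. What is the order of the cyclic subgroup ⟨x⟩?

|⟨x⟩| equals the order of x. Compute successive powers until reaching e:
  x¹ = x, x² = e.
The smallest positive k with xᵏ = e is 2, so |⟨x⟩| = 2.

Answer: 2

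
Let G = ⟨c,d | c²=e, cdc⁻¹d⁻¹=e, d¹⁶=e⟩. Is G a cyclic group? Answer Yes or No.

|G| = 32, but the maximum element order in G is 16 < 32. No single element generates all of G, so G is not cyclic.

Answer: No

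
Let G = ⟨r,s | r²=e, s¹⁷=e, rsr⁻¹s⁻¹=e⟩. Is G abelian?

Each pair of generators commutes: r·s = rs = s·r. Since the generators pairwise commute, every element of G commutes with every other, so G is abelian.

Answer: Yes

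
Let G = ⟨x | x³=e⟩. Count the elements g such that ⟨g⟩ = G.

G is cyclic of order 3. An element generates G iff its order is 3, and a cyclic group of order 3 has exactly φ(3) = 2 such elements.

Answer: 2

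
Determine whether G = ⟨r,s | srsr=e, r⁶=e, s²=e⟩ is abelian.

r·s = rs but s·r = r⁵s, so r·s ≠ s·r and G is not abelian.

Answer: No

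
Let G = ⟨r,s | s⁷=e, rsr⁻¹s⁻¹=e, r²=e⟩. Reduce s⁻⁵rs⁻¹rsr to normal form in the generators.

Multiply left to right, reducing at each step:
  (s²) · r = rs²
  (rs²) · s⁻¹ = rs
  (rs) · r = s
  s · s = s²
  (s²) · r = rs²

Answer: rs²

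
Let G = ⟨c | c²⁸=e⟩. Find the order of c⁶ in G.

Compute successive powers until reaching e:
  (c⁶)¹ = c⁶, (c⁶)² = c¹², (c⁶)³ = c¹⁸, (c⁶)⁴ = c²⁴, (c⁶)⁵ = c², (c⁶)⁶ = c⁸, (c⁶)⁷ = c¹⁴, (c⁶)⁸ = c²⁰, (c⁶)⁹ = c²⁶, (c⁶)¹⁰ = c⁴, (c⁶)¹¹ = c¹⁰, (c⁶)¹² = c¹⁶, (c⁶)¹³ = c²², (c⁶)¹⁴ = e.
The smallest positive k with (c⁶)ᵏ = e is 14.

Answer: 14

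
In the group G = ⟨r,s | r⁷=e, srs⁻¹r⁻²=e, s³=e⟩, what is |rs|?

Compute successive powers until reaching e:
  (rs)¹ = rs, (rs)² = r³s², (rs)³ = e.
The smallest positive k with (rs)ᵏ = e is 3.

Answer: 3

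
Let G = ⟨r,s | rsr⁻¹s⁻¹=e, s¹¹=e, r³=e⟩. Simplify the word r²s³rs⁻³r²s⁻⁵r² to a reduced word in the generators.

Multiply left to right, reducing at each step:
  (r²) · s³ = r²s³
  (r²s³) · r = s³
  (s³) · s⁻³ = e
  e · r² = r²
  (r²) · s⁻⁵ = r²s⁶
  (r²s⁶) · r² = rs⁶

Answer: rs⁶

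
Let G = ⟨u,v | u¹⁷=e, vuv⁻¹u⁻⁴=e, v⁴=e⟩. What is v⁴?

Compute successive powers of v, reducing at each step:
  v²: v · v = v²
  v³: (v²) · v = v³
  v⁴: (v³) · v = e

Answer: e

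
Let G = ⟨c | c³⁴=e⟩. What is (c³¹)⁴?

Compute successive powers of (c³¹), reducing at each step:
  (c³¹)²: (c³¹) · c³¹ = c²⁸
  (c³¹)³: (c²⁸) · c³¹ = c²⁵
  (c³¹)⁴: (c²⁵) · c³¹ = c²²

Answer: c²²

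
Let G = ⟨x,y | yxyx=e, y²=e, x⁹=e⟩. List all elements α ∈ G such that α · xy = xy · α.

⟨xy⟩ ⊆ C_G(xy) since powers of xy commute with xy; so |C_G(xy)| ≥ |⟨xy⟩| = 2.
By orbit–stabilizer, |C_G(xy)| = |G| / |conj. class of xy| = 18 / 9 = 2.
The 2 elements commuting with xy are {e, xy}.

Answer: {e, xy}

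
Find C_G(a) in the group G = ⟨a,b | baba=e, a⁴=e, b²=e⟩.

⟨a⟩ ⊆ C_G(a) since powers of a commute with a; so |C_G(a)| ≥ |⟨a⟩| = 4.
By orbit–stabilizer, |C_G(a)| = |G| / |conj. class of a| = 8 / 2 = 4.
The 4 elements commuting with a are {e, a, a², a³}.

Answer: {e, a, a², a³}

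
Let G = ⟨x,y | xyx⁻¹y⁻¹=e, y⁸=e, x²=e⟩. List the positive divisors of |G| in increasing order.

|G| = 16 = 2⁴. By Lagrange's theorem the order of any subgroup divides 16; the divisors of 16 are 1, 2, 4, 8, 16.

Answer: 1, 2, 4, 8, 16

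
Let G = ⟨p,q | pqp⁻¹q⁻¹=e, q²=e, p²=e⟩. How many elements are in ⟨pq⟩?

|⟨pq⟩| equals the order of pq. Compute successive powers until reaching e:
  (pq)¹ = pq, (pq)² = e.
The smallest positive k with (pq)ᵏ = e is 2, so |⟨pq⟩| = 2.

Answer: 2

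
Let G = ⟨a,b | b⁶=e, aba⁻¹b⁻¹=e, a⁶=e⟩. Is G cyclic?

|G| = 36, but the maximum element order in G is 6 < 36. No single element generates all of G, so G is not cyclic.

Answer: No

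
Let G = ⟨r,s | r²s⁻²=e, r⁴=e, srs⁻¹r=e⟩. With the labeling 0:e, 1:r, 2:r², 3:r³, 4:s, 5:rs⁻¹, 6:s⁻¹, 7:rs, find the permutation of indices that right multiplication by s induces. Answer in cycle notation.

(0 4 2 6)(1 7 3 5)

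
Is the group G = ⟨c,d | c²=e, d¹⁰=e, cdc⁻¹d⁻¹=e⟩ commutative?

Each pair of generators commutes: c·d = cd = d·c. Since the generators pairwise commute, every element of G commutes with every other, so G is abelian.

Answer: Yes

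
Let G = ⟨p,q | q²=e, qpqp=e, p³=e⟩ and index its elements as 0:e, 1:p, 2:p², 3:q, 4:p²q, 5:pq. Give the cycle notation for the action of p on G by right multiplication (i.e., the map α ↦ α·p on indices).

(0 1 2)(3 4 5)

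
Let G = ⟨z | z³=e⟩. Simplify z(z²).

Compute z · (z²) by multiplying left to right and reducing via the relations at each step:
  z · z² = e

Answer: e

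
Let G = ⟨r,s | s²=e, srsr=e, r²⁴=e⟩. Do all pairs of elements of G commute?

r·s = rs but s·r = r²³s, so r·s ≠ s·r and G is not abelian.

Answer: No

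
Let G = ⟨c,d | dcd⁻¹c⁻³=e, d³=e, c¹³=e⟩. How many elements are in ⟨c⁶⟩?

|⟨c⁶⟩| equals the order of c⁶. Compute successive powers until reaching e:
  (c⁶)¹ = c⁶, (c⁶)² = c¹², (c⁶)³ = c⁵, (c⁶)⁴ = c¹¹, (c⁶)⁵ = c⁴, (c⁶)⁶ = c¹⁰, (c⁶)⁷ = c³, (c⁶)⁸ = c⁹, (c⁶)⁹ = c², (c⁶)¹⁰ = c⁸, (c⁶)¹¹ = c, (c⁶)¹² = c⁷, (c⁶)¹³ = e.
The smallest positive k with (c⁶)ᵏ = e is 13, so |⟨c⁶⟩| = 13.

Answer: 13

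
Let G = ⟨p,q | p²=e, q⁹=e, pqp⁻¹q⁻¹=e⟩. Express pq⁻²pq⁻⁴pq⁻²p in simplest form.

Multiply left to right, reducing at each step:
  p · q⁻² = pq⁷
  (pq⁷) · p = q⁷
  (q⁷) · q⁻⁴ = q³
  (q³) · p = pq³
  (pq³) · q⁻² = pq
  (pq) · p = q

Answer: q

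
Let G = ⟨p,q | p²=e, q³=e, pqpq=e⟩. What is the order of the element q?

Compute successive powers until reaching e:
  q¹ = q, q² = q², q³ = e.
The smallest positive k with qᵏ = e is 3.

Answer: 3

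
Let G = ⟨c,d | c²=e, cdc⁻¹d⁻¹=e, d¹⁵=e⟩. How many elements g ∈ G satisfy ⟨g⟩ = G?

G is cyclic of order 30. An element generates G iff its order is 30, and a cyclic group of order 30 has exactly φ(30) = 8 such elements.

Answer: 8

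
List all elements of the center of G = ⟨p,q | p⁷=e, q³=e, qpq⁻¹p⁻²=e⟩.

An element z ∈ Z(G) iff z commutes with every generator.
For example e is central: e·p = p = p·e; e·q = q = q·e.
Whereas p ∉ Z(G) since p·q = pq ≠ p²q = q·p.
Checking each of the 21 elements this way gives Z(G) = {e}, of order 1.

Answer: {e}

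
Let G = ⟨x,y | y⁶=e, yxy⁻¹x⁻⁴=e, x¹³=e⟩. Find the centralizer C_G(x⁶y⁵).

⟨x⁶y⁵⟩ ⊆ C_G(x⁶y⁵) since powers of x⁶y⁵ commute with x⁶y⁵; so |C_G(x⁶y⁵)| ≥ |⟨x⁶y⁵⟩| = 6.
By orbit–stabilizer, |C_G(x⁶y⁵)| = |G| / |conj. class of x⁶y⁵| = 78 / 13 = 6.
The 6 elements commuting with x⁶y⁵ are {e, xy⁴, x²y, x³y³, x⁶y⁵, x¹⁰y²}.

Answer: {e, xy⁴, x²y, x³y³, x⁶y⁵, x¹⁰y²}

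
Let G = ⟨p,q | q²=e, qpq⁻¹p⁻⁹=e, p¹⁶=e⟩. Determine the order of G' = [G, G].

G' = [G, G] is generated by all commutators. The generator-pair commutators are: [p, q] = p⁸.
The subgroup they normally generate is {e, p⁸}, of order 2.
Check: |G/G'| = 32/2 = 16 is the order of the abelianisation.

Answer: 2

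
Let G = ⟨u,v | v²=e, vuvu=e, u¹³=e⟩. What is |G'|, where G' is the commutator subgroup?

G' = [G, G] is generated by all commutators. The generator-pair commutators are: [u, v] = u².
The subgroup they normally generate is {e, u, u², u³, u⁴, u⁵, u⁶, u⁷, u⁸, u⁹, u¹⁰, u¹¹, u¹²}, of order 13.
Check: |G/G'| = 26/13 = 2 is the order of the abelianisation.

Answer: 13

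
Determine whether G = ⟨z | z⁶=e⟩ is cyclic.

|G| = 6. The element z has order 6 (its powers give 6 distinct elements), so ⟨z⟩ = G and G is cyclic.

Answer: Yes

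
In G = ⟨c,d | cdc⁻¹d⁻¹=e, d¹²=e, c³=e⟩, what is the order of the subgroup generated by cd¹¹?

|⟨cd¹¹⟩| equals the order of cd¹¹. Compute successive powers until reaching e:
  (cd¹¹)¹ = cd¹¹, (cd¹¹)² = c²d¹⁰, (cd¹¹)³ = d⁹, (cd¹¹)⁴ = cd⁸, (cd¹¹)⁵ = c²d⁷, (cd¹¹)⁶ = d⁶, (cd¹¹)⁷ = cd⁵, (cd¹¹)⁸ = c²d⁴, (cd¹¹)⁹ = d³, (cd¹¹)¹⁰ = cd², (cd¹¹)¹¹ = c²d, (cd¹¹)¹² = e.
The smallest positive k with (cd¹¹)ᵏ = e is 12, so |⟨cd¹¹⟩| = 12.

Answer: 12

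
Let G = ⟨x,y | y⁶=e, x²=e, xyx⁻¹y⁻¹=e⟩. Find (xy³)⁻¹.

The order of (xy³) is 2 (smallest k with (xy³)ᵏ = e), so (xy³)⁻¹ = (xy³)¹ = xy³.
Check: (xy³) · (xy³) → (xy³) · x = y³;   (y³) · y³ = e, giving e as required.

Answer: xy³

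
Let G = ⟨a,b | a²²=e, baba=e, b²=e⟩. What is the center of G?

An element z ∈ Z(G) iff z commutes with every generator.
For example a¹¹ is central: (a¹¹)·a = a¹² = a·(a¹¹); (a¹¹)·b = a¹¹b = b·(a¹¹).
Whereas a ∉ Z(G) since a·b = ab ≠ a²¹b = b·a.
Checking each of the 44 elements this way gives Z(G) = {e, a¹¹}, of order 2.

Answer: {e, a¹¹}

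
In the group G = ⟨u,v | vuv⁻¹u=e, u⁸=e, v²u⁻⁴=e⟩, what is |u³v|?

Compute successive powers until reaching e:
  (u³v)¹ = u³v, (u³v)² = u⁴, (u³v)³ = u³v⁻¹, (u³v)⁴ = e.
The smallest positive k with (u³v)ᵏ = e is 4.

Answer: 4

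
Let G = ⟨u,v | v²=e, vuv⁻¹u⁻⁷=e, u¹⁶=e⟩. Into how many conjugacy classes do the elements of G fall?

The conjugacy classes (representative and size) are:
  [e] (size 1), [u] (size 2), [u¹⁴] (size 2), [u³] (size 2), [u⁴] (size 2), [u¹⁰] (size 2), [u⁸] (size 1), [u⁹] (size 2), [u¹¹] (size 2), [u¹⁰v] (size 8), [uv] (size 8).
Class equation: 1 + 2 + 2 + 2 + 2 + 2 + 1 + 2 + 2 + 8 + 8 = 32 = |G|. So G has 11 conjugacy classes.

Answer: 11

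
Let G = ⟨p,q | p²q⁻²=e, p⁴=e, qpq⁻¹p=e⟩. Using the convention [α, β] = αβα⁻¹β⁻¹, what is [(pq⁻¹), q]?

[(pq⁻¹), q] = (pq⁻¹)·q·(pq⁻¹)⁻¹·q⁻¹.
  (pq⁻¹) · q = p
  p · (pq) = q⁻¹
  (q⁻¹) · (q⁻¹) = p²

Answer: p²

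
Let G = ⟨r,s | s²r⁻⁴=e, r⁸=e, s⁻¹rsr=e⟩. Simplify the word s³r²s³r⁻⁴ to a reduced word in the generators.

Multiply left to right, reducing at each step:
  (s⁻¹) · r² = r²s
  (r²s) · s³ = r²
  (r²) · r⁻⁴ = r⁶

Answer: r⁶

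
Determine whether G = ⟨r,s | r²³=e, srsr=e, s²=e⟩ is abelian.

r·s = rs but s·r = r²²s, so r·s ≠ s·r and G is not abelian.

Answer: No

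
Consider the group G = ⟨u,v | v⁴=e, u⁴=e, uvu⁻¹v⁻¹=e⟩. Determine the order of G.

Enumerate words in the generators, reducing via the relations: the distinct elements are
  {e, u, v, uv, u², u³, v², v³, uv², uv³, u²v, u³v, u²v², u²v³, u³v², u³v³}.
No further products give new elements, so |G| = 16.

Answer: 16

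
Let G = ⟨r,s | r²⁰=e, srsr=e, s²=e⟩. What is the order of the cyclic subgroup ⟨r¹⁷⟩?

|⟨r¹⁷⟩| equals the order of r¹⁷. Compute successive powers until reaching e:
  (r¹⁷)¹ = r¹⁷, (r¹⁷)² = r¹⁴, (r¹⁷)³ = r¹¹, (r¹⁷)⁴ = r⁸, (r¹⁷)⁵ = r⁵, (r¹⁷)⁶ = r², (r¹⁷)⁷ = r¹⁹, (r¹⁷)⁸ = r¹⁶, (r¹⁷)⁹ = r¹³, (r¹⁷)¹⁰ = r¹⁰, (r¹⁷)¹¹ = r⁷, (r¹⁷)¹² = r⁴, (r¹⁷)¹³ = r, (r¹⁷)¹⁴ = r¹⁸, (r¹⁷)¹⁵ = r¹⁵, (r¹⁷)¹⁶ = r¹², (r¹⁷)¹⁷ = r⁹, (r¹⁷)¹⁸ = r⁶, (r¹⁷)¹⁹ = r³, (r¹⁷)²⁰ = e.
The smallest positive k with (r¹⁷)ᵏ = e is 20, so |⟨r¹⁷⟩| = 20.

Answer: 20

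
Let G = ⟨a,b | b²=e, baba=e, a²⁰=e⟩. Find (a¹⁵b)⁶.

Compute successive powers of (a¹⁵b), reducing at each step:
  (a¹⁵b)²: (a¹⁵b) · a¹⁵ = b;   b · b = e
  (a¹⁵b)³: e · a¹⁵ = a¹⁵;   (a¹⁵) · b = a¹⁵b
  (a¹⁵b)⁴: (a¹⁵b) · a¹⁵ = b;   b · b = e
  (a¹⁵b)⁵: e · a¹⁵ = a¹⁵;   (a¹⁵) · b = a¹⁵b
  (a¹⁵b)⁶: (a¹⁵b) · a¹⁵ = b;   b · b = e

Answer: e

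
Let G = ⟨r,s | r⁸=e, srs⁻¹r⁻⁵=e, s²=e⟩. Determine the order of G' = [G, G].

G' = [G, G] is generated by all commutators. The generator-pair commutators are: [r, s] = r⁴.
The subgroup they normally generate is {e, r⁴}, of order 2.
Check: |G/G'| = 16/2 = 8 is the order of the abelianisation.

Answer: 2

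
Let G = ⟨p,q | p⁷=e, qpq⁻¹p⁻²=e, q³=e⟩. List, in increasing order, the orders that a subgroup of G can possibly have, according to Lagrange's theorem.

|G| = 21 = 3 · 7. By Lagrange's theorem the order of any subgroup divides 21; the divisors of 21 are 1, 3, 7, 21.

Answer: 1, 3, 7, 21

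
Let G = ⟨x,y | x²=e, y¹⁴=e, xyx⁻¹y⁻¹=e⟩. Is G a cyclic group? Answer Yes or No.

|G| = 28, but the maximum element order in G is 14 < 28. No single element generates all of G, so G is not cyclic.

Answer: No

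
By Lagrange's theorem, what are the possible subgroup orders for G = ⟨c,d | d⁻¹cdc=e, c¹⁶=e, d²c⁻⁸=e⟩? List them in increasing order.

|G| = 32 = 2⁵. By Lagrange's theorem the order of any subgroup divides 32; the divisors of 32 are 1, 2, 4, 8, 16, 32.

Answer: 1, 2, 4, 8, 16, 32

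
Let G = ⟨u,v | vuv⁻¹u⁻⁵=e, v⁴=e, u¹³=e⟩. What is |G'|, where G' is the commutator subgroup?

G' = [G, G] is generated by all commutators. The generator-pair commutators are: [u, v] = u⁹.
The subgroup they normally generate is {e, u, u², u³, u⁴, u⁵, u⁶, u⁷, u⁸, u⁹, u¹⁰, u¹¹, u¹²}, of order 13.
Check: |G/G'| = 52/13 = 4 is the order of the abelianisation.

Answer: 13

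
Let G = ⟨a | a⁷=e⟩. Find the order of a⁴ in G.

Compute successive powers until reaching e:
  (a⁴)¹ = a⁴, (a⁴)² = a, (a⁴)³ = a⁵, (a⁴)⁴ = a², (a⁴)⁵ = a⁶, (a⁴)⁶ = a³, (a⁴)⁷ = e.
The smallest positive k with (a⁴)ᵏ = e is 7.

Answer: 7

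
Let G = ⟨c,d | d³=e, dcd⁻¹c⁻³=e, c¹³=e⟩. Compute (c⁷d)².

Compute successive powers of (c⁷d), reducing at each step:
  (c⁷d)²: (c⁷d) · c⁷ = c²d;   (c²d) · d = c²d²

Answer: c²d²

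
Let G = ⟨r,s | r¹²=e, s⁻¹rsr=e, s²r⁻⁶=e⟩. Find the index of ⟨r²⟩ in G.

First find ord(r²) by computing successive powers:
  (r²)¹ = r², (r²)² = r⁴, (r²)³ = r⁶, (r²)⁴ = r⁸, (r²)⁵ = r¹⁰, (r²)⁶ = e.
So |⟨r²⟩| = ord(r²) = 6. With |G| = 24, by Lagrange [G : ⟨r²⟩] = 24/6 = 4.

Answer: 4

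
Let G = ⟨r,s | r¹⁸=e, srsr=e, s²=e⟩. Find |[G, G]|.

G' = [G, G] is generated by all commutators. The generator-pair commutators are: [r, s] = r².
The subgroup they normally generate is {e, r², r⁴, r⁶, r⁸, r¹⁰, r¹², r¹⁴, r¹⁶}, of order 9.
Check: |G/G'| = 36/9 = 4 is the order of the abelianisation.

Answer: 9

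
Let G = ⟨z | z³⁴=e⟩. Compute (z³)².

Compute successive powers of (z³), reducing at each step:
  (z³)²: (z³) · z³ = z⁶

Answer: z⁶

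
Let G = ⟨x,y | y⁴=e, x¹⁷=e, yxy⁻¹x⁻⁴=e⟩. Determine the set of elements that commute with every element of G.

An element z ∈ Z(G) iff z commutes with every generator.
For example e is central: e·x = x = x·e; e·y = y = y·e.
Whereas x ∉ Z(G) since x·y = xy ≠ x⁴y = y·x.
Checking each of the 68 elements this way gives Z(G) = {e}, of order 1.

Answer: {e}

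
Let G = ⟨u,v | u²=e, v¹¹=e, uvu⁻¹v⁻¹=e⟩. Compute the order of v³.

Compute successive powers until reaching e:
  (v³)¹ = v³, (v³)² = v⁶, (v³)³ = v⁹, (v³)⁴ = v, (v³)⁵ = v⁴, (v³)⁶ = v⁷, (v³)⁷ = v¹⁰, (v³)⁸ = v², (v³)⁹ = v⁵, (v³)¹⁰ = v⁸, (v³)¹¹ = e.
The smallest positive k with (v³)ᵏ = e is 11.

Answer: 11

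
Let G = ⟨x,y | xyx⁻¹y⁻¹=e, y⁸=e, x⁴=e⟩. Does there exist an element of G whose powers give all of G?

|G| = 32, but the maximum element order in G is 8 < 32. No single element generates all of G, so G is not cyclic.

Answer: No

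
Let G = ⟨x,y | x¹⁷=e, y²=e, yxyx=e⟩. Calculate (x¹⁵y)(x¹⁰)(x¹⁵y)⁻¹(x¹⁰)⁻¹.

[(x¹⁵y), (x¹⁰)] = (x¹⁵y)·(x¹⁰)·(x¹⁵y)⁻¹·(x¹⁰)⁻¹.
  (x¹⁵y) · (x¹⁰) = x⁵y
  (x⁵y) · (x¹⁵y) = x⁷
  (x⁷) · (x⁷) = x¹⁴

Answer: x¹⁴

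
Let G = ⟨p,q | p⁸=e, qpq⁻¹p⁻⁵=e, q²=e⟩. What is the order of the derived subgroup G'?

G' = [G, G] is generated by all commutators. The generator-pair commutators are: [p, q] = p⁴.
The subgroup they normally generate is {e, p⁴}, of order 2.
Check: |G/G'| = 16/2 = 8 is the order of the abelianisation.

Answer: 2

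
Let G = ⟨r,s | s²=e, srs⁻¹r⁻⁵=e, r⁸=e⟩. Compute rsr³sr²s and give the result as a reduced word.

Multiply left to right, reducing at each step:
  r · s = rs
  (rs) · r³ = s
  s · s = e
  e · r² = r²
  (r²) · s = r²s

Answer: r²s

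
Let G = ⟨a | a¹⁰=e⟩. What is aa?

Compute a · a by multiplying left to right and reducing via the relations at each step:
  a · a = a²

Answer: a²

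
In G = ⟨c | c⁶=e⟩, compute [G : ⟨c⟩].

First find ord(c) by computing successive powers:
  c¹ = c, c² = c², c³ = c³, c⁴ = c⁴, c⁵ = c⁵, c⁶ = e.
So |⟨c⟩| = ord(c) = 6. With |G| = 6, by Lagrange [G : ⟨c⟩] = 6/6 = 1.

Answer: 1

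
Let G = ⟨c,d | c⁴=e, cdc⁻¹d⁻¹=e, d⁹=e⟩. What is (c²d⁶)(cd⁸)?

Compute (c²d⁶) · (cd⁸) by multiplying left to right and reducing via the relations at each step:
  (c²d⁶) · c = c³d⁶
  (c³d⁶) · d⁸ = c³d⁵

Answer: c³d⁵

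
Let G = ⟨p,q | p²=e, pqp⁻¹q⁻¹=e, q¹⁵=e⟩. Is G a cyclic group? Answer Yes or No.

|G| = 30. The element pq has order 30 (its powers give 30 distinct elements), so ⟨pq⟩ = G and G is cyclic.

Answer: Yes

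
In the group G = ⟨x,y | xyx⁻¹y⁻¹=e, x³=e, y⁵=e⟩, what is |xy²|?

Compute successive powers until reaching e:
  (xy²)¹ = xy², (xy²)² = x²y⁴, (xy²)³ = y, (xy²)⁴ = xy³, (xy²)⁵ = x², (xy²)⁶ = y², (xy²)⁷ = xy⁴, (xy²)⁸ = x²y, (xy²)⁹ = y³, (xy²)¹⁰ = x, (xy²)¹¹ = x²y², (xy²)¹² = y⁴, (xy²)¹³ = xy, (xy²)¹⁴ = x²y³, (xy²)¹⁵ = e.
The smallest positive k with (xy²)ᵏ = e is 15.

Answer: 15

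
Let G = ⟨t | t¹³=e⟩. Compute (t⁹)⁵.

Compute successive powers of (t⁹), reducing at each step:
  (t⁹)²: (t⁹) · t⁹ = t⁵
  (t⁹)³: (t⁵) · t⁹ = t
  (t⁹)⁴: t · t⁹ = t¹⁰
  (t⁹)⁵: (t¹⁰) · t⁹ = t⁶

Answer: t⁶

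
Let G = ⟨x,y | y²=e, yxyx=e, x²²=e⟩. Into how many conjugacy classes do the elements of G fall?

The conjugacy classes (representative and size) are:
  [e] (size 1), [x] (size 2), [x²] (size 2), [x¹⁹] (size 2), [x⁴] (size 2), [x⁵] (size 2), [x⁶] (size 2), [x⁷] (size 2), [x⁸] (size 2), [x¹³] (size 2), [x¹⁰] (size 2), [x¹¹] (size 1), [x⁶y] (size 11), [xy] (size 11).
Class equation: 1 + 2 + 2 + 2 + 2 + 2 + 2 + 2 + 2 + 2 + 2 + 1 + 11 + 11 = 44 = |G|. So G has 14 conjugacy classes.

Answer: 14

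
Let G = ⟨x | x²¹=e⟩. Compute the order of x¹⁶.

Compute successive powers until reaching e:
  (x¹⁶)¹ = x¹⁶, (x¹⁶)² = x¹¹, (x¹⁶)³ = x⁶, (x¹⁶)⁴ = x, (x¹⁶)⁵ = x¹⁷, (x¹⁶)⁶ = x¹², (x¹⁶)⁷ = x⁷, (x¹⁶)⁸ = x², (x¹⁶)⁹ = x¹⁸, (x¹⁶)¹⁰ = x¹³, (x¹⁶)¹¹ = x⁸, (x¹⁶)¹² = x³, (x¹⁶)¹³ = x¹⁹, (x¹⁶)¹⁴ = x¹⁴, (x¹⁶)¹⁵ = x⁹, (x¹⁶)¹⁶ = x⁴, (x¹⁶)¹⁷ = x²⁰, (x¹⁶)¹⁸ = x¹⁵, (x¹⁶)¹⁹ = x¹⁰, (x¹⁶)²⁰ = x⁵, (x¹⁶)²¹ = e.
The smallest positive k with (x¹⁶)ᵏ = e is 21.

Answer: 21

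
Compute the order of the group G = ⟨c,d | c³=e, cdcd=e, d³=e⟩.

Enumerate words in the generators, reducing via the relations: the distinct elements are
  {c, d, e, cd, c², d², cd², c²d, dc², d²c, cd²c, c²d²}.
No further products give new elements, so |G| = 12.

Answer: 12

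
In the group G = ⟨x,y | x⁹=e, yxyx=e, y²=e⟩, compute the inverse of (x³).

The order of (x³) is 3 (smallest k with (x³)ᵏ = e), so (x³)⁻¹ = (x³)² = x⁶.
Check: (x³) · (x⁶) → (x³) · x⁶ = e, giving e as required.

Answer: x⁶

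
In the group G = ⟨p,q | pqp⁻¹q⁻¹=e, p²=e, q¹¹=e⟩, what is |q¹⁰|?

Compute successive powers until reaching e:
  (q¹⁰)¹ = q¹⁰, (q¹⁰)² = q⁹, (q¹⁰)³ = q⁸, (q¹⁰)⁴ = q⁷, (q¹⁰)⁵ = q⁶, (q¹⁰)⁶ = q⁵, (q¹⁰)⁷ = q⁴, (q¹⁰)⁸ = q³, (q¹⁰)⁹ = q², (q¹⁰)¹⁰ = q, (q¹⁰)¹¹ = e.
The smallest positive k with (q¹⁰)ᵏ = e is 11.

Answer: 11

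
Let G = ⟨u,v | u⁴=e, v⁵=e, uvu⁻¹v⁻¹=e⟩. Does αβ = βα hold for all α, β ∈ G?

Each pair of generators commutes: u·v = uv = v·u. Since the generators pairwise commute, every element of G commutes with every other, so G is abelian.

Answer: Yes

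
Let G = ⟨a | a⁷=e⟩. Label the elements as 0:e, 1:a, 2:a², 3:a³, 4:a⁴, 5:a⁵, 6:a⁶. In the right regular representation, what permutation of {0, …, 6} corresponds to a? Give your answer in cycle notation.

(0 1 2 3 4 5 6)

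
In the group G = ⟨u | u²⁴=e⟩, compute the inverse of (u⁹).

The order of (u⁹) is 8 (smallest k with (u⁹)ᵏ = e), so (u⁹)⁻¹ = (u⁹)⁷ = u¹⁵.
Check: (u⁹) · (u¹⁵) → (u⁹) · u¹⁵ = e, giving e as required.

Answer: u¹⁵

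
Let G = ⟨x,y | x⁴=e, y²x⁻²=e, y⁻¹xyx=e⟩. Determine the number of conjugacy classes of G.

The conjugacy classes (representative and size) are:
  [e] (size 1), [x³] (size 2), [x²] (size 1), [y⁻¹] (size 2), [xy⁻¹] (size 2).
Class equation: 1 + 2 + 1 + 2 + 2 = 8 = |G|. So G has 5 conjugacy classes.

Answer: 5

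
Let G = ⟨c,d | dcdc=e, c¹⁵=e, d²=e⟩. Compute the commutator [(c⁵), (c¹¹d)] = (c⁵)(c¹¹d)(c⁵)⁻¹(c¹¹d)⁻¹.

[(c⁵), (c¹¹d)] = (c⁵)·(c¹¹d)·(c⁵)⁻¹·(c¹¹d)⁻¹.
  (c⁵) · (c¹¹d) = cd
  (cd) · (c¹⁰) = c⁶d
  (c⁶d) · (c¹¹d) = c¹⁰

Answer: c¹⁰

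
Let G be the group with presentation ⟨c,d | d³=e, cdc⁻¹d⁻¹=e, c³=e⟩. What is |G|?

Enumerate words in the generators, reducing via the relations: the distinct elements are
  {c, d, e, cd, c², d², cd², c²d, c²d²}.
No further products give new elements, so |G| = 9.

Answer: 9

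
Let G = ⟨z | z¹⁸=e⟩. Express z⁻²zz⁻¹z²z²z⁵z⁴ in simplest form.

Multiply left to right, reducing at each step:
  (z¹⁶) · z = z¹⁷
  (z¹⁷) · z⁻¹ = z¹⁶
  (z¹⁶) · z² = e
  e · z² = z²
  (z²) · z⁵ = z⁷
  (z⁷) · z⁴ = z¹¹

Answer: z¹¹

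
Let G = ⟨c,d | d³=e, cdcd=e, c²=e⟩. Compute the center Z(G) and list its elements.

An element z ∈ Z(G) iff z commutes with every generator.
For example e is central: e·c = c = c·e; e·d = d = d·e.
Whereas c ∉ Z(G) since c·d = cd ≠ cd² = d·c.
Checking each of the 6 elements this way gives Z(G) = {e}, of order 1.

Answer: {e}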